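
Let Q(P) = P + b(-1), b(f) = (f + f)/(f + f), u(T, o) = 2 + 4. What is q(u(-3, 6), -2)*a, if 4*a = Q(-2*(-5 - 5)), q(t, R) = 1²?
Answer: 21/4 ≈ 5.2500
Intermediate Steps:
u(T, o) = 6
q(t, R) = 1
b(f) = 1 (b(f) = (2*f)/((2*f)) = (2*f)*(1/(2*f)) = 1)
Q(P) = 1 + P (Q(P) = P + 1 = 1 + P)
a = 21/4 (a = (1 - 2*(-5 - 5))/4 = (1 - 2*(-10))/4 = (1 + 20)/4 = (¼)*21 = 21/4 ≈ 5.2500)
q(u(-3, 6), -2)*a = 1*(21/4) = 21/4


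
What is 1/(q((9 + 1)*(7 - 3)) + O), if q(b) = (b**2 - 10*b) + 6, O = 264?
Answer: 1/1470 ≈ 0.00068027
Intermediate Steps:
q(b) = 6 + b**2 - 10*b
1/(q((9 + 1)*(7 - 3)) + O) = 1/((6 + ((9 + 1)*(7 - 3))**2 - 10*(9 + 1)*(7 - 3)) + 264) = 1/((6 + (10*4)**2 - 100*4) + 264) = 1/((6 + 40**2 - 10*40) + 264) = 1/((6 + 1600 - 400) + 264) = 1/(1206 + 264) = 1/1470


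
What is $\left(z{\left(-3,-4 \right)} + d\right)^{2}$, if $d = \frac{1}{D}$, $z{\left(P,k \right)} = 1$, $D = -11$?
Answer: $\frac{100}{121} \approx 0.82645$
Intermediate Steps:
$d = - \frac{1}{11}$ ($d = \frac{1}{-11} = - \frac{1}{11} \approx -0.090909$)
$\left(z{\left(-3,-4 \right)} + d\right)^{2} = \left(1 - \frac{1}{11}\right)^{2} = \left(\frac{10}{11}\right)^{2} = \frac{100}{121}$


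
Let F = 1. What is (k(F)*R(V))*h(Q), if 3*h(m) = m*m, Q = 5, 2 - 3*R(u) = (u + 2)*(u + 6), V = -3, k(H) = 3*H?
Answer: 125/3 ≈ 41.667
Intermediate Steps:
R(u) = 2/3 - (2 + u)*(6 + u)/3 (R(u) = 2/3 - (u + 2)*(u + 6)/3 = 2/3 - (2 + u)*(6 + u)/3)
h(m) = m**2/3 (h(m) = (m*m)/3 = m**2/3)
(k(F)*R(V))*h(Q) = ((3*1)*(-10/3 - 8/3*(-3) - 1/3*(-3)**2))*((1/3)*5**2) = (3*(-10/3 + 8 - 1/3*9))*((1/3)*25) = (3*(-10/3 + 8 - 3))*(25/3) = (3*(5/3))*(25/3) = 5*(25/3) = 125/3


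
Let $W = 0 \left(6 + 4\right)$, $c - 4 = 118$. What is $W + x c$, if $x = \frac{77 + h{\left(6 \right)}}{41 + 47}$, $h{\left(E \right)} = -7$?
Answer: $\frac{2135}{22} \approx 97.045$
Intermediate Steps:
$c = 122$ ($c = 4 + 118 = 122$)
$x = \frac{35}{44}$ ($x = \frac{77 - 7}{41 + 47} = \frac{70}{88} = 70 \cdot \frac{1}{88} = \frac{35}{44} \approx 0.79545$)
$W = 0$ ($W = 0 \cdot 10 = 0$)
$W + x c = 0 + \frac{35}{44} \cdot 122 = 0 + \frac{2135}{22} = \frac{2135}{22}$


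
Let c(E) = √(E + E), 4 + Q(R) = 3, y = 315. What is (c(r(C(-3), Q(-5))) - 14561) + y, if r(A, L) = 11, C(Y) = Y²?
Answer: -14246 + √22 ≈ -14241.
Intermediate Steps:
Q(R) = -1 (Q(R) = -4 + 3 = -1)
c(E) = √2*√E (c(E) = √(2*E) = √2*√E)
(c(r(C(-3), Q(-5))) - 14561) + y = (√2*√11 - 14561) + 315 = (√22 - 14561) + 315 = (-14561 + √22) + 315 = -14246 + √22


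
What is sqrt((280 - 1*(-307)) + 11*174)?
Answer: sqrt(2501) ≈ 50.010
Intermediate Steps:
sqrt((280 - 1*(-307)) + 11*174) = sqrt((280 + 307) + 1914) = sqrt(587 + 1914) = sqrt(2501)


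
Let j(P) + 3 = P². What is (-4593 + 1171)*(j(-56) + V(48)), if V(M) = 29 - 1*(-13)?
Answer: -10864850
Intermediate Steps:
V(M) = 42 (V(M) = 29 + 13 = 42)
j(P) = -3 + P²
(-4593 + 1171)*(j(-56) + V(48)) = (-4593 + 1171)*((-3 + (-56)²) + 42) = -3422*((-3 + 3136) + 42) = -3422*(3133 + 42) = -3422*3175 = -10864850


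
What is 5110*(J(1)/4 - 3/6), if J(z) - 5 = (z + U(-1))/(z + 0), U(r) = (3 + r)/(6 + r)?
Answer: 5621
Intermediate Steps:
U(r) = (3 + r)/(6 + r)
J(z) = 5 + (⅖ + z)/z (J(z) = 5 + (z + (3 - 1)/(6 - 1))/(z + 0) = 5 + (z + 2/5)/z = 5 + (z + (⅕)*2)/z = 5 + (z + ⅖)/z = 5 + (⅖ + z)/z)
5110*(J(1)/4 - 3/6) = 5110*((6 + (⅖)/1)/4 - 3/6) = 5110*((6 + (⅖)*1)*(¼) - 3*⅙) = 5110*((6 + ⅖)*(¼) - ½) = 5110*((32/5)*(¼) - ½) = 5110*(8/5 - ½) = 5110*(11/10) = 5621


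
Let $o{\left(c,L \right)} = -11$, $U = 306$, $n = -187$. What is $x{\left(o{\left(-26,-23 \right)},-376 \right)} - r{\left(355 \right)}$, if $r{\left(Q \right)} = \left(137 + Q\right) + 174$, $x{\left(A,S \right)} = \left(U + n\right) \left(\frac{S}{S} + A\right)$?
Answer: $-1856$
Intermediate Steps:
$x{\left(A,S \right)} = 119 + 119 A$ ($x{\left(A,S \right)} = \left(306 - 187\right) \left(\frac{S}{S} + A\right) = 119 \left(1 + A\right) = 119 + 119 A$)
$r{\left(Q \right)} = 311 + Q$
$x{\left(o{\left(-26,-23 \right)},-376 \right)} - r{\left(355 \right)} = \left(119 + 119 \left(-11\right)\right) - \left(311 + 355\right) = \left(119 - 1309\right) - 666 = -1190 - 666 = -1856$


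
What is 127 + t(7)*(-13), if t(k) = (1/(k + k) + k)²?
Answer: -102521/196 ≈ -523.07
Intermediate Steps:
t(k) = (k + 1/(2*k))² (t(k) = (1/(2*k) + k)² = (k + 1/(2*k))²)
127 + t(7)*(-13) = 127 + ((¼)*(1 + 2*7²)²/7²)*(-13) = 127 + ((¼)*(1/49)*(1 + 2*49)²)*(-13) = 127 + ((¼)*(1/49)*(1 + 98)²)*(-13) = 127 + ((¼)*(1/49)*99²)*(-13) = 127 + ((¼)*(1/49)*9801)*(-13) = 127 + (9801/196)*(-13) = 127 - 127413/196 = -102521/196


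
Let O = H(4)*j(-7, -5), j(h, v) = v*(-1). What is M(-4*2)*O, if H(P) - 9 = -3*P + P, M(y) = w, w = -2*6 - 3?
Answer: -75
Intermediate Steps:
j(h, v) = -v
w = -15 (w = -12 - 3 = -15)
M(y) = -15
H(P) = 9 - 2*P (H(P) = 9 + (-3*P + P) = 9 - 2*P)
O = 5 (O = (9 - 2*4)*(-1*(-5)) = (9 - 8)*5 = 1*5 = 5)
M(-4*2)*O = -15*5 = -75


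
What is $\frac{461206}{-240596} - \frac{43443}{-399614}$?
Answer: $- \frac{21731520307}{12018191243} \approx -1.8082$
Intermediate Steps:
$\frac{461206}{-240596} - \frac{43443}{-399614} = 461206 \left(- \frac{1}{240596}\right) - - \frac{43443}{399614} = - \frac{230603}{120298} + \frac{43443}{399614} = - \frac{21731520307}{12018191243}$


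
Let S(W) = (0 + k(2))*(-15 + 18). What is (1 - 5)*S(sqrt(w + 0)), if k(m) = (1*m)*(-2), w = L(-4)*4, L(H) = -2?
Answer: 48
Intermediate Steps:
w = -8 (w = -2*4 = -8)
k(m) = -2*m (k(m) = m*(-2) = -2*m)
S(W) = -12 (S(W) = (0 - 2*2)*(-15 + 18) = (0 - 4)*3 = -4*3 = -12)
(1 - 5)*S(sqrt(w + 0)) = (1 - 5)*(-12) = -4*(-12) = 48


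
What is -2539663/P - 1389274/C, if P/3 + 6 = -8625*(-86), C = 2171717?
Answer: -8606886272939/4832574163344 ≈ -1.7810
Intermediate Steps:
P = 2225232 (P = -18 + 3*(-8625*(-86)) = -18 + 3*741750 = -18 + 2225250 = 2225232)
-2539663/P - 1389274/C = -2539663/2225232 - 1389274/2171717 = -8606886272939/4832574163344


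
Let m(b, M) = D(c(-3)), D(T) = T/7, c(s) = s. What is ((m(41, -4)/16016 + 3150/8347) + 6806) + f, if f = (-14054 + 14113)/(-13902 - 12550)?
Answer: 2477695864356495/364025758096 ≈ 6806.4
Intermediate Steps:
D(T) = T/7 (D(T) = T*(⅐) = T/7)
m(b, M) = -3/7 (m(b, M) = (⅐)*(-3) = -3/7)
f = -59/26452 (f = 59/(-26452) = 59*(-1/26452) = -59/26452 ≈ -0.0022305)
((m(41, -4)/16016 + 3150/8347) + 6806) + f = ((-3/7/16016 + 3150/8347) + 6806) - 59/26452 = ((-3/7*1/16016 + 3150*(1/8347)) + 6806) - 59/26452 = ((-3/112112 + 3150/8347) + 6806) - 59/26452 = (353127759/935798864 + 6806) - 59/26452 = 6369400196143/935798864 - 59/26452 = 2477695864356495/364025758096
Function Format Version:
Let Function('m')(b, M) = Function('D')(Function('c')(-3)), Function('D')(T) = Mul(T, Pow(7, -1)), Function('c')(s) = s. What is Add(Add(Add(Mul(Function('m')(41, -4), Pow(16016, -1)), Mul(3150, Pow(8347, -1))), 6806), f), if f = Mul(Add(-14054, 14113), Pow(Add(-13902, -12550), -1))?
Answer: Rational(2477695864356495, 364025758096) ≈ 6806.4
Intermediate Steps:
Function('D')(T) = Mul(Rational(1, 7), T) (Function('D')(T) = Mul(T, Rational(1, 7)) = Mul(Rational(1, 7), T))
Function('m')(b, M) = Rational(-3, 7) (Function('m')(b, M) = Mul(Rational(1, 7), -3) = Rational(-3, 7))
f = Rational(-59, 26452) (f = Mul(59, Pow(-26452, -1)) = Mul(59, Rational(-1, 26452)) = Rational(-59, 26452) ≈ -0.0022305)
Add(Add(Add(Mul(Function('m')(41, -4), Pow(16016, -1)), Mul(3150, Pow(8347, -1))), 6806), f) = Add(Add(Add(Mul(Rational(-3, 7), Pow(16016, -1)), Mul(3150, Pow(8347, -1))), 6806), Rational(-59, 26452)) = Add(Add(Add(Mul(Rational(-3, 7), Rational(1, 16016)), Mul(3150, Rational(1, 8347))), 6806), Rational(-59, 26452)) = Add(Add(Add(Rational(-3, 112112), Rational(3150, 8347)), 6806), Rational(-59, 26452)) = Add(Add(Rational(353127759, 935798864), 6806), Rational(-59, 26452)) = Add(Rational(6369400196143, 935798864), Rational(-59, 26452)) = Rational(2477695864356495, 364025758096)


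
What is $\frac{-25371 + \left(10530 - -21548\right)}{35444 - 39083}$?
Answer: $- \frac{6707}{3639} \approx -1.8431$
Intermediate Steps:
$\frac{-25371 + \left(10530 - -21548\right)}{35444 - 39083} = \frac{-25371 + \left(10530 + 21548\right)}{-3639} = \left(-25371 + 32078\right) \left(- \frac{1}{3639}\right) = 6707 \left(- \frac{1}{3639}\right) = - \frac{6707}{3639}$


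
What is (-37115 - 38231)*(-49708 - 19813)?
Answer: 5238129266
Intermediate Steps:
(-37115 - 38231)*(-49708 - 19813) = -75346*(-69521) = 5238129266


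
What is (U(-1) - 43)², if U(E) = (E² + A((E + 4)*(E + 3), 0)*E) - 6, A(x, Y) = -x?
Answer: 1764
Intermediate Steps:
U(E) = -6 + E² - E*(3 + E)*(4 + E) (U(E) = (E² + (-(E + 4)*(E + 3))*E) - 6 = (E² + (-(4 + E)*(3 + E))*E) - 6 = (E² + (-(3 + E)*(4 + E))*E) - 6 = (E² - E*(3 + E)*(4 + E)) - 6 = -6 + E² - E*(3 + E)*(4 + E))
(U(-1) - 43)² = ((-6 + (-1)² - 1*(-1)*(12 + (-1)² + 7*(-1))) - 43)² = ((-6 + 1 - 1*(-1)*(12 + 1 - 7)) - 43)² = ((-6 + 1 - 1*(-1)*6) - 43)² = ((-6 + 1 + 6) - 43)² = (1 - 43)² = (-42)² = 1764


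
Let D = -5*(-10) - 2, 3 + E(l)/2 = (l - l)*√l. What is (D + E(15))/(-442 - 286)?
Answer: -3/52 ≈ -0.057692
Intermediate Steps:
E(l) = -6 (E(l) = -6 + 2*((l - l)*√l) = -6 + 2*(0*√l) = -6 + 2*0 = -6 + 0 = -6)
D = 48 (D = 50 - 2 = 48)
(D + E(15))/(-442 - 286) = (48 - 6)/(-442 - 286) = 42/(-728) = 42*(-1/728) = -3/52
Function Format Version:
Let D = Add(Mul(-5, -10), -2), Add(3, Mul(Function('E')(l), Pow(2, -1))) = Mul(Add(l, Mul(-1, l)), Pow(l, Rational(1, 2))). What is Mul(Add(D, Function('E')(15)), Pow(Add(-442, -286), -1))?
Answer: Rational(-3, 52) ≈ -0.057692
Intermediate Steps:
Function('E')(l) = -6 (Function('E')(l) = Add(-6, Mul(2, Mul(Add(l, Mul(-1, l)), Pow(l, Rational(1, 2))))) = Add(-6, Mul(2, Mul(0, Pow(l, Rational(1, 2))))) = Add(-6, Mul(2, 0)) = Add(-6, 0) = -6)
D = 48 (D = Add(50, -2) = 48)
Mul(Add(D, Function('E')(15)), Pow(Add(-442, -286), -1)) = Mul(Add(48, -6), Pow(Add(-442, -286), -1)) = Mul(42, Pow(-728, -1)) = Mul(42, Rational(-1, 728)) = Rational(-3, 52)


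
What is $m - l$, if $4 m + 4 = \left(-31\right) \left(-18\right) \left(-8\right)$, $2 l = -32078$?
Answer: $14922$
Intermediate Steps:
$l = -16039$ ($l = \frac{1}{2} \left(-32078\right) = -16039$)
$m = -1117$ ($m = -1 + \frac{\left(-31\right) \left(-18\right) \left(-8\right)}{4} = -1 + \frac{558 \left(-8\right)}{4} = -1 + \frac{1}{4} \left(-4464\right) = -1 - 1116 = -1117$)
$m - l = -1117 - -16039 = -1117 + 16039 = 14922$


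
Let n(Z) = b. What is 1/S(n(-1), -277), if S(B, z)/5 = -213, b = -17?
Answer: -1/1065 ≈ -0.00093897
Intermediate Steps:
n(Z) = -17
S(B, z) = -1065 (S(B, z) = 5*(-213) = -1065)
1/S(n(-1), -277) = 1/(-1065) = -1/1065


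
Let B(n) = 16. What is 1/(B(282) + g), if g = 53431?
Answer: 1/53447 ≈ 1.8710e-5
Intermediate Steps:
1/(B(282) + g) = 1/(16 + 53431) = 1/53447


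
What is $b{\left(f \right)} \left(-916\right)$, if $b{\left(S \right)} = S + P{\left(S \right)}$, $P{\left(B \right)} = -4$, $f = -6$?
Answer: $9160$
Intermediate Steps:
$b{\left(S \right)} = -4 + S$ ($b{\left(S \right)} = S - 4 = -4 + S$)
$b{\left(f \right)} \left(-916\right) = \left(-4 - 6\right) \left(-916\right) = \left(-10\right) \left(-916\right) = 9160$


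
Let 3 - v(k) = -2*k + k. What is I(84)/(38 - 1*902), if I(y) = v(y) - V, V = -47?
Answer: -67/432 ≈ -0.15509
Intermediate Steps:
v(k) = 3 + k (v(k) = 3 - (-2*k + k) = 3 - (-1)*k = 3 + k)
I(y) = 50 + y (I(y) = (3 + y) - 1*(-47) = (3 + y) + 47 = 50 + y)
I(84)/(38 - 1*902) = (50 + 84)/(38 - 1*902) = 134/(38 - 902) = 134/(-864) = 134*(-1/864) = -67/432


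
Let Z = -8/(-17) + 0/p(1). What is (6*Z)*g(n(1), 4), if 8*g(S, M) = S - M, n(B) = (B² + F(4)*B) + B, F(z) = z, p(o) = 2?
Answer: 12/17 ≈ 0.70588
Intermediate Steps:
n(B) = B² + 5*B (n(B) = (B² + 4*B) + B = B² + 5*B)
g(S, M) = -M/8 + S/8 (g(S, M) = (S - M)/8 = -M/8 + S/8)
Z = 8/17 (Z = -8/(-17) + 0/2 = -8*(-1/17) + 0*(½) = 8/17 + 0 = 8/17 ≈ 0.47059)
(6*Z)*g(n(1), 4) = (6*(8/17))*(-⅛*4 + (1*(5 + 1))/8) = 48*(-½ + (1*6)/8)/17 = 48*(-½ + (⅛)*6)/17 = 48*(-½ + ¾)/17 = (48/17)*(¼) = 12/17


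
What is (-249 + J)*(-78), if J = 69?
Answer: 14040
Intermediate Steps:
(-249 + J)*(-78) = (-249 + 69)*(-78) = -180*(-78) = 14040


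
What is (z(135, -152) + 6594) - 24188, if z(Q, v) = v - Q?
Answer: -17881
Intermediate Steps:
(z(135, -152) + 6594) - 24188 = ((-152 - 1*135) + 6594) - 24188 = ((-152 - 135) + 6594) - 24188 = (-287 + 6594) - 24188 = 6307 - 24188 = -17881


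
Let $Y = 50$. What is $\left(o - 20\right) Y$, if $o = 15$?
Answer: $-250$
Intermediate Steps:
$\left(o - 20\right) Y = \left(15 - 20\right) 50 = \left(-5\right) 50 = -250$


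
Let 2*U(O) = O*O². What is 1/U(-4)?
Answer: -1/32 ≈ -0.031250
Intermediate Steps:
U(O) = O³/2 (U(O) = (O*O²)/2 = O³/2)
1/U(-4) = 1/((½)*(-4)³) = 1/((½)*(-64)) = 1/(-32) = -1/32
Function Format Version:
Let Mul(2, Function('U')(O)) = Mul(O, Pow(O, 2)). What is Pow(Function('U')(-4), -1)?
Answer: Rational(-1, 32) ≈ -0.031250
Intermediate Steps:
Function('U')(O) = Mul(Rational(1, 2), Pow(O, 3)) (Function('U')(O) = Mul(Rational(1, 2), Mul(O, Pow(O, 2))) = Mul(Rational(1, 2), Pow(O, 3)))
Pow(Function('U')(-4), -1) = Pow(Mul(Rational(1, 2), Pow(-4, 3)), -1) = Pow(Mul(Rational(1, 2), -64), -1) = Pow(-32, -1) = Rational(-1, 32)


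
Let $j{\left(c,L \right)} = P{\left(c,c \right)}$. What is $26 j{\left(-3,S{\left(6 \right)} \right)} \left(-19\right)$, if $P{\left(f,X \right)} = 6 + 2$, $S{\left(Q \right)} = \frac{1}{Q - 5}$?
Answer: $-3952$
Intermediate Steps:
$S{\left(Q \right)} = \frac{1}{-5 + Q}$
$P{\left(f,X \right)} = 8$
$j{\left(c,L \right)} = 8$
$26 j{\left(-3,S{\left(6 \right)} \right)} \left(-19\right) = 26 \cdot 8 \left(-19\right) = 208 \left(-19\right) = -3952$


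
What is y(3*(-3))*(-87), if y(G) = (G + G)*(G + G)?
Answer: -28188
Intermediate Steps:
y(G) = 4*G² (y(G) = (2*G)*(2*G) = 4*G²)
y(3*(-3))*(-87) = (4*(3*(-3))²)*(-87) = (4*(-9)²)*(-87) = (4*81)*(-87) = 324*(-87) = -28188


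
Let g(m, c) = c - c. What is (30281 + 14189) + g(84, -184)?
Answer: 44470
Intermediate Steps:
g(m, c) = 0
(30281 + 14189) + g(84, -184) = (30281 + 14189) + 0 = 44470 + 0 = 44470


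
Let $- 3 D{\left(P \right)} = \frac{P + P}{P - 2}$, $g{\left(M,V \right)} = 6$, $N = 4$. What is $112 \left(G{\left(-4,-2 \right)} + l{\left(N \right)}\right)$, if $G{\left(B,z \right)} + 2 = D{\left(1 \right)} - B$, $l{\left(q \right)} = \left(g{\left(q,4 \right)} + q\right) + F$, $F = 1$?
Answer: $\frac{4592}{3} \approx 1530.7$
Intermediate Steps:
$l{\left(q \right)} = 7 + q$ ($l{\left(q \right)} = \left(6 + q\right) + 1 = 7 + q$)
$D{\left(P \right)} = - \frac{2 P}{3 \left(-2 + P\right)}$ ($D{\left(P \right)} = - \frac{\left(P + P\right) \frac{1}{P - 2}}{3} = - \frac{2 P \frac{1}{-2 + P}}{3} = - \frac{2 P}{3 \left(-2 + P\right)}$)
$G{\left(B,z \right)} = - \frac{4}{3} - B$ ($G{\left(B,z \right)} = -2 - \left(B + \frac{2}{-6 + 3 \cdot 1}\right) = -2 - \left(B + \frac{2}{-6 + 3}\right) = -2 - \left(- \frac{2}{3} + B\right) = - \frac{4}{3} - B$)
$112 \left(G{\left(-4,-2 \right)} + l{\left(N \right)}\right) = 112 \left(\left(- \frac{4}{3} - -4\right) + \left(7 + 4\right)\right) = 112 \left(\left(- \frac{4}{3} + 4\right) + 11\right) = 112 \left(\frac{8}{3} + 11\right) = 112 \cdot \frac{41}{3} = \frac{4592}{3}$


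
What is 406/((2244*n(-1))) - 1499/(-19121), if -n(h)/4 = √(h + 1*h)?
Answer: 1499/19121 + 203*I*√2/8976 ≈ 0.078395 + 0.031984*I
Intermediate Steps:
n(h) = -4*√2*√h (n(h) = -4*√(h + 1*h) = -4*√(h + h) = -4*√2*√h)
406/((2244*n(-1))) - 1499/(-19121) = 406/((2244*(-4*√2*√(-1)))) - 1499/(-19121) = 406/((2244*(-4*√2*I))) - 1499*(-1/19121) = 406/((2244*(-4*I*√2))) + 1499/19121 = 406/((-8976*I*√2)) + 1499/19121 = 406*(I*√2/17952) + 1499/19121 = 203*I*√2/8976 + 1499/19121 = 1499/19121 + 203*I*√2/8976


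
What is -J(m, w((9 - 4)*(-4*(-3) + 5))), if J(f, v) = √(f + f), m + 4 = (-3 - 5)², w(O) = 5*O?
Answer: -2*√30 ≈ -10.954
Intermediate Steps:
m = 60 (m = -4 + (-3 - 5)² = -4 + (-8)² = -4 + 64 = 60)
J(f, v) = √2*√f (J(f, v) = √(2*f) = √2*√f)
-J(m, w((9 - 4)*(-4*(-3) + 5))) = -√2*√60 = -√2*2*√15 = -2*√30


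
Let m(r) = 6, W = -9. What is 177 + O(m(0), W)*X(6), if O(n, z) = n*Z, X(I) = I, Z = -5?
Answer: -3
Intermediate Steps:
O(n, z) = -5*n (O(n, z) = n*(-5) = -5*n)
177 + O(m(0), W)*X(6) = 177 - 5*6*6 = 177 - 30*6 = 177 - 180 = -3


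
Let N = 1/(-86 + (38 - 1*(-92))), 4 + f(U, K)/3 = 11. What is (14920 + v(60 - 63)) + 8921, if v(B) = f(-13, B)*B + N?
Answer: 1046233/44 ≈ 23778.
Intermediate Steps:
f(U, K) = 21 (f(U, K) = -12 + 3*11 = -12 + 33 = 21)
N = 1/44 (N = 1/(-86 + (38 + 92)) = 1/(-86 + 130) = 1/44 ≈ 0.022727)
v(B) = 1/44 + 21*B (v(B) = 21*B + 1/44 = 1/44 + 21*B)
(14920 + v(60 - 63)) + 8921 = (14920 + (1/44 + 21*(60 - 63))) + 8921 = (14920 + (1/44 + 21*(-3))) + 8921 = (14920 + (1/44 - 63)) + 8921 = (14920 - 2771/44) + 8921 = 653709/44 + 8921 = 1046233/44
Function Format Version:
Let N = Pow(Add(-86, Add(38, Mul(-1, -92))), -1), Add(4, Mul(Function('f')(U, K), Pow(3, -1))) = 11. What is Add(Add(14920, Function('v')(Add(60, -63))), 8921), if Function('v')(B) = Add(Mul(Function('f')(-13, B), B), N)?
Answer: Rational(1046233, 44) ≈ 23778.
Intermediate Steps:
Function('f')(U, K) = 21 (Function('f')(U, K) = Add(-12, Mul(3, 11)) = Add(-12, 33) = 21)
N = Rational(1, 44) (N = Pow(Add(-86, Add(38, 92)), -1) = Pow(Add(-86, 130), -1) = Pow(44, -1) = Rational(1, 44) ≈ 0.022727)
Function('v')(B) = Add(Rational(1, 44), Mul(21, B)) (Function('v')(B) = Add(Mul(21, B), Rational(1, 44)) = Add(Rational(1, 44), Mul(21, B)))
Add(Add(14920, Function('v')(Add(60, -63))), 8921) = Add(Add(14920, Add(Rational(1, 44), Mul(21, Add(60, -63)))), 8921) = Add(Add(14920, Add(Rational(1, 44), Mul(21, -3))), 8921) = Add(Add(14920, Add(Rational(1, 44), -63)), 8921) = Add(Add(14920, Rational(-2771, 44)), 8921) = Add(Rational(653709, 44), 8921) = Rational(1046233, 44)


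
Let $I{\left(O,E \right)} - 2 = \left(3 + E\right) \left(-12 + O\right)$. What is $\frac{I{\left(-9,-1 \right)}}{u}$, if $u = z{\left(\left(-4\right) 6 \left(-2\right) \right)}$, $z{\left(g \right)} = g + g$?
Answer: $- \frac{5}{12} \approx -0.41667$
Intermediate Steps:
$I{\left(O,E \right)} = 2 + \left(-12 + O\right) \left(3 + E\right)$ ($I{\left(O,E \right)} = 2 + \left(3 + E\right) \left(-12 + O\right) = 2 + \left(-12 + O\right) \left(3 + E\right)$)
$z{\left(g \right)} = 2 g$
$u = 96$ ($u = 2 \left(-4\right) 6 \left(-2\right) = 2 \left(\left(-24\right) \left(-2\right)\right) = 2 \cdot 48 = 96$)
$\frac{I{\left(-9,-1 \right)}}{u} = \frac{-34 - -12 + 3 \left(-9\right) - -9}{96} = \left(-34 + 12 - 27 + 9\right) \frac{1}{96} = \left(-40\right) \frac{1}{96} = - \frac{5}{12}$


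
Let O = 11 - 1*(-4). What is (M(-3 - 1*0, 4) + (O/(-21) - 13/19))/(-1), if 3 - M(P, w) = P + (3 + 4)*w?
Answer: 3112/133 ≈ 23.398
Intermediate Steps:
M(P, w) = 3 - P - 7*w (M(P, w) = 3 - (P + (3 + 4)*w) = 3 - (P + 7*w) = 3 + (-P - 7*w) = 3 - P - 7*w)
O = 15 (O = 11 + 4 = 15)
(M(-3 - 1*0, 4) + (O/(-21) - 13/19))/(-1) = ((3 - (-3 - 1*0) - 7*4) + (15/(-21) - 13/19))/(-1) = -((3 - (-3 + 0) - 28) + (15*(-1/21) - 13*1/19)) = -((3 - 1*(-3) - 28) + (-5/7 - 13/19)) = -((3 + 3 - 28) - 186/133) = -(-22 - 186/133) = -1*(-3112/133) = 3112/133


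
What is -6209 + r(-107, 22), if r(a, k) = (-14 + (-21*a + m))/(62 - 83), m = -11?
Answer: -132611/21 ≈ -6314.8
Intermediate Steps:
r(a, k) = 25/21 + a (r(a, k) = (-14 + (-21*a - 11))/(62 - 83) = (-14 + (-11 - 21*a))/(-21) = (-25 - 21*a)*(-1/21) = 25/21 + a)
-6209 + r(-107, 22) = -6209 + (25/21 - 107) = -6209 - 2222/21 = -132611/21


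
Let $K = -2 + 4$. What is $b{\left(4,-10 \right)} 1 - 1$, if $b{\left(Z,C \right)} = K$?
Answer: $1$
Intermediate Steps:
$K = 2$
$b{\left(Z,C \right)} = 2$
$b{\left(4,-10 \right)} 1 - 1 = 2 \cdot 1 - 1 = 2 - 1 = 1$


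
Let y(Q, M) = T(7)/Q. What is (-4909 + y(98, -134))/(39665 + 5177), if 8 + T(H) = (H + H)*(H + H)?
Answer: -240447/2197258 ≈ -0.10943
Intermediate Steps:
T(H) = -8 + 4*H² (T(H) = -8 + (H + H)*(H + H) = -8 + (2*H)*(2*H) = -8 + 4*H²)
y(Q, M) = 188/Q (y(Q, M) = (-8 + 4*7²)/Q = (-8 + 4*49)/Q = (-8 + 196)/Q = 188/Q)
(-4909 + y(98, -134))/(39665 + 5177) = (-4909 + 188/98)/(39665 + 5177) = (-4909 + 188*(1/98))/44842 = (-4909 + 94/49)*(1/44842) = -240447/49*1/44842 = -240447/2197258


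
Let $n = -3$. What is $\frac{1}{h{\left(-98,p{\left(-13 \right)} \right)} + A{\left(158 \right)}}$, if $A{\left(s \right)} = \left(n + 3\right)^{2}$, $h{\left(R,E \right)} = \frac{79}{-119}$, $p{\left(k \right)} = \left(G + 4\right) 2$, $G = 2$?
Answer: $- \frac{119}{79} \approx -1.5063$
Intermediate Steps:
$p{\left(k \right)} = 12$ ($p{\left(k \right)} = \left(2 + 4\right) 2 = 6 \cdot 2 = 12$)
$h{\left(R,E \right)} = - \frac{79}{119}$ ($h{\left(R,E \right)} = 79 \left(- \frac{1}{119}\right) = - \frac{79}{119}$)
$A{\left(s \right)} = 0$ ($A{\left(s \right)} = \left(-3 + 3\right)^{2} = 0^{2} = 0$)
$\frac{1}{h{\left(-98,p{\left(-13 \right)} \right)} + A{\left(158 \right)}} = \frac{1}{- \frac{79}{119} + 0} = \frac{1}{- \frac{79}{119}} = - \frac{119}{79}$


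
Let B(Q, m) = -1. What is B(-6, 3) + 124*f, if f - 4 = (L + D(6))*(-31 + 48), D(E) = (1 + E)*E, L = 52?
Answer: 198647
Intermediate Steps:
D(E) = E*(1 + E)
f = 1602 (f = 4 + (52 + 6*(1 + 6))*(-31 + 48) = 4 + (52 + 6*7)*17 = 4 + (52 + 42)*17 = 4 + 94*17 = 4 + 1598 = 1602)
B(-6, 3) + 124*f = -1 + 124*1602 = -1 + 198648 = 198647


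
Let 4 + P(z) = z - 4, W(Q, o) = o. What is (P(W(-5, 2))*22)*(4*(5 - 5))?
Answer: 0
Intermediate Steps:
P(z) = -8 + z (P(z) = -4 + (z - 4) = -4 + (-4 + z) = -8 + z)
(P(W(-5, 2))*22)*(4*(5 - 5)) = ((-8 + 2)*22)*(4*(5 - 5)) = (-6*22)*(4*0) = -132*0 = 0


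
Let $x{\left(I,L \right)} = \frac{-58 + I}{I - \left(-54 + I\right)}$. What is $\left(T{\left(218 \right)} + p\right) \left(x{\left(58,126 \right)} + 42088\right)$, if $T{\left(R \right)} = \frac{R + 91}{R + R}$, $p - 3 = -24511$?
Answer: $- \frac{112429453438}{109} \approx -1.0315 \cdot 10^{9}$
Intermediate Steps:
$p = -24508$ ($p = 3 - 24511 = -24508$)
$x{\left(I,L \right)} = - \frac{29}{27} + \frac{I}{54}$ ($x{\left(I,L \right)} = \frac{-58 + I}{54} = \left(-58 + I\right) \frac{1}{54} = - \frac{29}{27} + \frac{I}{54}$)
$T{\left(R \right)} = \frac{91 + R}{2 R}$
$\left(T{\left(218 \right)} + p\right) \left(x{\left(58,126 \right)} + 42088\right) = \left(\frac{91 + 218}{2 \cdot 218} - 24508\right) \left(\left(- \frac{29}{27} + \frac{1}{54} \cdot 58\right) + 42088\right) = \left(\frac{1}{2} \cdot \frac{1}{218} \cdot 309 - 24508\right) \left(\left(- \frac{29}{27} + \frac{29}{27}\right) + 42088\right) = \left(\frac{309}{436} - 24508\right) \left(0 + 42088\right) = \left(- \frac{10685179}{436}\right) 42088 = - \frac{112429453438}{109}$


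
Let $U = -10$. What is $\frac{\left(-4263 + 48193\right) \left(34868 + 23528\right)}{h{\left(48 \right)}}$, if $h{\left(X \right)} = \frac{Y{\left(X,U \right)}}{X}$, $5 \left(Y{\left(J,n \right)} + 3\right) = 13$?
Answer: $-307840353600$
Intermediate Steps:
$Y{\left(J,n \right)} = - \frac{2}{5}$ ($Y{\left(J,n \right)} = -3 + \frac{1}{5} \cdot 13 = -3 + \frac{13}{5} = - \frac{2}{5}$)
$h{\left(X \right)} = - \frac{2}{5 X}$
$\frac{\left(-4263 + 48193\right) \left(34868 + 23528\right)}{h{\left(48 \right)}} = \frac{\left(-4263 + 48193\right) \left(34868 + 23528\right)}{\left(- \frac{2}{5}\right) \frac{1}{48}} = \frac{43930 \cdot 58396}{\left(- \frac{2}{5}\right) \frac{1}{48}} = \frac{2565336280}{- \frac{1}{120}} = 2565336280 \left(-120\right) = -307840353600$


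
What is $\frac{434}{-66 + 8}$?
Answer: $- \frac{217}{29} \approx -7.4828$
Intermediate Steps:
$\frac{434}{-66 + 8} = \frac{434}{-58} = 434 \left(- \frac{1}{58}\right) = - \frac{217}{29}$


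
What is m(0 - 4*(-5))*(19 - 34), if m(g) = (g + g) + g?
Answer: -900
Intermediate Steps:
m(g) = 3*g (m(g) = 2*g + g = 3*g)
m(0 - 4*(-5))*(19 - 34) = (3*(0 - 4*(-5)))*(19 - 34) = (3*(0 + 20))*(-15) = (3*20)*(-15) = 60*(-15) = -900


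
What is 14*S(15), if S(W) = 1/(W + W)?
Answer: 7/15 ≈ 0.46667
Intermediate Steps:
S(W) = 1/(2*W)
14*S(15) = 14*((½)/15) = 14*((½)*(1/15)) = 14*(1/30) = 7/15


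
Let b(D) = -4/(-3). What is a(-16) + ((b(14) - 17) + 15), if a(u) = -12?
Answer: -38/3 ≈ -12.667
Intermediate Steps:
b(D) = 4/3 (b(D) = -4*(-⅓) = 4/3)
a(-16) + ((b(14) - 17) + 15) = -12 + ((4/3 - 17) + 15) = -12 + (-47/3 + 15) = -12 - ⅔ = -38/3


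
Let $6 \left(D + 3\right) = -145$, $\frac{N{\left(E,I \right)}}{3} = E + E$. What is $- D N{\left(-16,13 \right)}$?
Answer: $-2608$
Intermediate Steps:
$N{\left(E,I \right)} = 6 E$ ($N{\left(E,I \right)} = 3 \left(E + E\right) = 3 \cdot 2 E = 6 E$)
$D = - \frac{163}{6}$ ($D = -3 + \frac{1}{6} \left(-145\right) = -3 - \frac{145}{6} = - \frac{163}{6} \approx -27.167$)
$- D N{\left(-16,13 \right)} = - \frac{\left(-163\right) 6 \left(-16\right)}{6} = - \frac{\left(-163\right) \left(-96\right)}{6} = \left(-1\right) 2608 = -2608$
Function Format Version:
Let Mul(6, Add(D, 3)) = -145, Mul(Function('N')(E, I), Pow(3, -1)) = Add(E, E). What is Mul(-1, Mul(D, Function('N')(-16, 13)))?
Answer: -2608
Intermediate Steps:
Function('N')(E, I) = Mul(6, E) (Function('N')(E, I) = Mul(3, Add(E, E)) = Mul(3, Mul(2, E)) = Mul(6, E))
D = Rational(-163, 6) (D = Add(-3, Mul(Rational(1, 6), -145)) = Add(-3, Rational(-145, 6)) = Rational(-163, 6) ≈ -27.167)
Mul(-1, Mul(D, Function('N')(-16, 13))) = Mul(-1, Mul(Rational(-163, 6), Mul(6, -16))) = Mul(-1, Mul(Rational(-163, 6), -96)) = Mul(-1, 2608) = -2608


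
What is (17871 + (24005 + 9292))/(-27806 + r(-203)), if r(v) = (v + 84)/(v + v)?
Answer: -989248/537577 ≈ -1.8402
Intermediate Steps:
r(v) = (84 + v)/(2*v) (r(v) = (84 + v)/((2*v)) = (84 + v)*(1/(2*v)) = (84 + v)/(2*v))
(17871 + (24005 + 9292))/(-27806 + r(-203)) = (17871 + (24005 + 9292))/(-27806 + (½)*(84 - 203)/(-203)) = (17871 + 33297)/(-27806 + (½)*(-1/203)*(-119)) = 51168/(-27806 + 17/58) = 51168/(-1612731/58) = 51168*(-58/1612731) = -989248/537577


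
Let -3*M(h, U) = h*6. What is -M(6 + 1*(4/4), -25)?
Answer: 14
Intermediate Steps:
M(h, U) = -2*h (M(h, U) = -h*6/3 = -2*h)
-M(6 + 1*(4/4), -25) = -(-2)*(6 + 1*(4/4)) = -(-2)*(6 + 1*(4*(¼))) = -(-2)*(6 + 1*1) = -(-2)*(6 + 1) = -(-2)*7 = -1*(-14) = 14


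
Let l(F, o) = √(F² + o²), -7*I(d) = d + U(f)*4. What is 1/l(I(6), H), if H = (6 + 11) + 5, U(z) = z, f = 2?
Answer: √122/244 ≈ 0.045268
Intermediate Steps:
I(d) = -8/7 - d/7 (I(d) = -(d + 2*4)/7 = -(d + 8)/7 = -(8 + d)/7 = -8/7 - d/7)
H = 22 (H = 17 + 5 = 22)
1/l(I(6), H) = 1/(√((-8/7 - ⅐*6)² + 22²)) = 1/(√((-8/7 - 6/7)² + 484)) = 1/(√((-2)² + 484)) = 1/(√(4 + 484)) = 1/(√488) = 1/(2*√122) = √122/244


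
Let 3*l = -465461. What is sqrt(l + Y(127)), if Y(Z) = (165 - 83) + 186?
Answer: I*sqrt(1393971)/3 ≈ 393.56*I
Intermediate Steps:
Y(Z) = 268 (Y(Z) = 82 + 186 = 268)
l = -465461/3 (l = (1/3)*(-465461) = -465461/3 ≈ -1.5515e+5)
sqrt(l + Y(127)) = sqrt(-465461/3 + 268) = sqrt(-464657/3) = I*sqrt(1393971)/3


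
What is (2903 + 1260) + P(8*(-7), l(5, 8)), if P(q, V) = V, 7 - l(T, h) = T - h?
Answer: 4173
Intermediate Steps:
l(T, h) = 7 + h - T (l(T, h) = 7 - (T - h) = 7 + (h - T) = 7 + h - T)
(2903 + 1260) + P(8*(-7), l(5, 8)) = (2903 + 1260) + (7 + 8 - 1*5) = 4163 + (7 + 8 - 5) = 4163 + 10 = 4173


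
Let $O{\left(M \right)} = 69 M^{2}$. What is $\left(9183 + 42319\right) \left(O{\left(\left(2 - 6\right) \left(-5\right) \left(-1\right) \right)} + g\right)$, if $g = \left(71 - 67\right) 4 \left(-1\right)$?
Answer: $1420631168$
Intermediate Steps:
$g = -16$ ($g = 4 \left(-4\right) = -16$)
$\left(9183 + 42319\right) \left(O{\left(\left(2 - 6\right) \left(-5\right) \left(-1\right) \right)} + g\right) = \left(9183 + 42319\right) \left(69 \left(\left(2 - 6\right) \left(-5\right) \left(-1\right)\right)^{2} - 16\right) = 51502 \left(69 \left(\left(2 - 6\right) \left(-5\right) \left(-1\right)\right)^{2} - 16\right) = 51502 \left(69 \left(\left(-4\right) \left(-5\right) \left(-1\right)\right)^{2} - 16\right) = 51502 \left(69 \left(20 \left(-1\right)\right)^{2} - 16\right) = 51502 \left(69 \left(-20\right)^{2} - 16\right) = 51502 \left(69 \cdot 400 - 16\right) = 51502 \left(27600 - 16\right) = 51502 \cdot 27584 = 1420631168$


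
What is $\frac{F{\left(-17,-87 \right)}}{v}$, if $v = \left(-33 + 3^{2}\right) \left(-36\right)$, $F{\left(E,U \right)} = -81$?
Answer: $- \frac{3}{32} \approx -0.09375$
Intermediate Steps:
$v = 864$ ($v = \left(-33 + 9\right) \left(-36\right) = \left(-24\right) \left(-36\right) = 864$)
$\frac{F{\left(-17,-87 \right)}}{v} = - \frac{81}{864} = \left(-81\right) \frac{1}{864} = - \frac{3}{32}$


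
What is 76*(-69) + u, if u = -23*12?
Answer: -5520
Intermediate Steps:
u = -276
76*(-69) + u = 76*(-69) - 276 = -5244 - 276 = -5520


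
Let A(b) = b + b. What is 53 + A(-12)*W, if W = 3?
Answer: -19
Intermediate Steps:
A(b) = 2*b
53 + A(-12)*W = 53 + (2*(-12))*3 = 53 - 24*3 = 53 - 72 = -19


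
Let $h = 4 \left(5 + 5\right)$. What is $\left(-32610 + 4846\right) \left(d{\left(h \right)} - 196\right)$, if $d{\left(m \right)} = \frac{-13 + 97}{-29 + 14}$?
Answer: $\frac{27986112}{5} \approx 5.5972 \cdot 10^{6}$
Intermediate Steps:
$h = 40$ ($h = 4 \cdot 10 = 40$)
$d{\left(m \right)} = - \frac{28}{5}$ ($d{\left(m \right)} = \frac{84}{-15} = 84 \left(- \frac{1}{15}\right) = - \frac{28}{5}$)
$\left(-32610 + 4846\right) \left(d{\left(h \right)} - 196\right) = \left(-32610 + 4846\right) \left(- \frac{28}{5} - 196\right) = \left(-27764\right) \left(- \frac{1008}{5}\right) = \frac{27986112}{5}$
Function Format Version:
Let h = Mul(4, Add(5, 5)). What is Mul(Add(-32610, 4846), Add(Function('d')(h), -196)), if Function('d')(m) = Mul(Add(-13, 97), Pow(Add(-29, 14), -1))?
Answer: Rational(27986112, 5) ≈ 5.5972e+6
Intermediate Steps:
h = 40 (h = Mul(4, 10) = 40)
Function('d')(m) = Rational(-28, 5) (Function('d')(m) = Mul(84, Pow(-15, -1)) = Mul(84, Rational(-1, 15)) = Rational(-28, 5))
Mul(Add(-32610, 4846), Add(Function('d')(h), -196)) = Mul(Add(-32610, 4846), Add(Rational(-28, 5), -196)) = Mul(-27764, Rational(-1008, 5)) = Rational(27986112, 5)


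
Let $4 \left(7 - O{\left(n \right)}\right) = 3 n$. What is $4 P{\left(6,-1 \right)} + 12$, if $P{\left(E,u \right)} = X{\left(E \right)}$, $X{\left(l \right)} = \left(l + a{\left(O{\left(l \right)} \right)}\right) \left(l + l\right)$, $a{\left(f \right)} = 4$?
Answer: $492$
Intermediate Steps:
$O{\left(n \right)} = 7 - \frac{3 n}{4}$
$X{\left(l \right)} = 2 l \left(4 + l\right)$ ($X{\left(l \right)} = \left(l + 4\right) \left(l + l\right) = \left(4 + l\right) 2 l = 2 l \left(4 + l\right)$)
$P{\left(E,u \right)} = 2 E \left(4 + E\right)$
$4 P{\left(6,-1 \right)} + 12 = 4 \cdot 2 \cdot 6 \left(4 + 6\right) + 12 = 4 \cdot 2 \cdot 6 \cdot 10 + 12 = 4 \cdot 120 + 12 = 480 + 12 = 492$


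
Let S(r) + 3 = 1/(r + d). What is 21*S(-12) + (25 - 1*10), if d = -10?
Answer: -1077/22 ≈ -48.955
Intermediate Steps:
S(r) = -3 + 1/(-10 + r) (S(r) = -3 + 1/(r - 10) = -3 + 1/(-10 + r))
21*S(-12) + (25 - 1*10) = 21*((31 - 3*(-12))/(-10 - 12)) + (25 - 1*10) = 21*((31 + 36)/(-22)) + (25 - 10) = 21*(-1/22*67) + 15 = 21*(-67/22) + 15 = -1407/22 + 15 = -1077/22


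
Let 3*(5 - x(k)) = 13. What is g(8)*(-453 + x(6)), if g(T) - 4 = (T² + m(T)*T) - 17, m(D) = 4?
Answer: -112631/3 ≈ -37544.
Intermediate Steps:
x(k) = ⅔ (x(k) = 5 - ⅓*13 = 5 - 13/3 = ⅔)
g(T) = -13 + T² + 4*T (g(T) = 4 + ((T² + 4*T) - 17) = 4 + (-17 + T² + 4*T) = -13 + T² + 4*T)
g(8)*(-453 + x(6)) = (-13 + 8² + 4*8)*(-453 + ⅔) = (-13 + 64 + 32)*(-1357/3) = 83*(-1357/3) = -112631/3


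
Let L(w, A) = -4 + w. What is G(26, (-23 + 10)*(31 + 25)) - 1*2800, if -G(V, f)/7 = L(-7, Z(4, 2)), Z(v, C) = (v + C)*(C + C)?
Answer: -2723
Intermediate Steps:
Z(v, C) = 2*C*(C + v) (Z(v, C) = (C + v)*(2*C) = 2*C*(C + v))
G(V, f) = 77 (G(V, f) = -7*(-4 - 7) = -7*(-11) = 77)
G(26, (-23 + 10)*(31 + 25)) - 1*2800 = 77 - 1*2800 = 77 - 2800 = -2723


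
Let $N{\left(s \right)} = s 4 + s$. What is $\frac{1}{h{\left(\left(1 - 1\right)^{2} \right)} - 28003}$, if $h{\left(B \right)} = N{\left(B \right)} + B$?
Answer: $- \frac{1}{28003} \approx -3.571 \cdot 10^{-5}$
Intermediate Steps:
$N{\left(s \right)} = 5 s$ ($N{\left(s \right)} = 4 s + s = 5 s$)
$h{\left(B \right)} = 6 B$ ($h{\left(B \right)} = 5 B + B = 6 B$)
$\frac{1}{h{\left(\left(1 - 1\right)^{2} \right)} - 28003} = \frac{1}{6 \left(1 - 1\right)^{2} - 28003} = \frac{1}{6 \cdot 0^{2} - 28003} = \frac{1}{6 \cdot 0 - 28003} = \frac{1}{0 - 28003} = \frac{1}{-28003} = - \frac{1}{28003}$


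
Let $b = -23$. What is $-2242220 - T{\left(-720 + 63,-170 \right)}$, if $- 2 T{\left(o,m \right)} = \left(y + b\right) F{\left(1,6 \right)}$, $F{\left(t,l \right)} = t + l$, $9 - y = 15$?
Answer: $- \frac{4484643}{2} \approx -2.2423 \cdot 10^{6}$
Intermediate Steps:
$y = -6$ ($y = 9 - 15 = -6$)
$F{\left(t,l \right)} = l + t$
$T{\left(o,m \right)} = \frac{203}{2}$ ($T{\left(o,m \right)} = - \frac{\left(-6 - 23\right) \left(6 + 1\right)}{2} = - \frac{\left(-29\right) 7}{2} = \left(- \frac{1}{2}\right) \left(-203\right) = \frac{203}{2}$)
$-2242220 - T{\left(-720 + 63,-170 \right)} = -2242220 - \frac{203}{2} = - \frac{4484643}{2}$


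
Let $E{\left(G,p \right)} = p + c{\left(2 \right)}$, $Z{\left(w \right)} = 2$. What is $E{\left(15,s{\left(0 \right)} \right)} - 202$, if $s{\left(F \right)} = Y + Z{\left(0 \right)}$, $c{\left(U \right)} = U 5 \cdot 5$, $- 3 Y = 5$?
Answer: $- \frac{455}{3} \approx -151.67$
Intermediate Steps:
$Y = - \frac{5}{3}$ ($Y = \left(- \frac{1}{3}\right) 5 = - \frac{5}{3} \approx -1.6667$)
$c{\left(U \right)} = 25 U$ ($c{\left(U \right)} = 5 U 5 = 25 U$)
$s{\left(F \right)} = \frac{1}{3}$ ($s{\left(F \right)} = - \frac{5}{3} + 2 = \frac{1}{3}$)
$E{\left(G,p \right)} = 50 + p$ ($E{\left(G,p \right)} = p + 25 \cdot 2 = p + 50 = 50 + p$)
$E{\left(15,s{\left(0 \right)} \right)} - 202 = \left(50 + \frac{1}{3}\right) - 202 = \frac{151}{3} - 202 = - \frac{455}{3}$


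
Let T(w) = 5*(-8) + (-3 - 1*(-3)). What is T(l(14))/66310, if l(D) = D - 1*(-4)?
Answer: -4/6631 ≈ -0.00060323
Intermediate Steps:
l(D) = 4 + D (l(D) = D + 4 = 4 + D)
T(w) = -40 (T(w) = -40 + (-3 + 3) = -40 + 0 = -40)
T(l(14))/66310 = -40/66310 = -40*1/66310 = -4/6631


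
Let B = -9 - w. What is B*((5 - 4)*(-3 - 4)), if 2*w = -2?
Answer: 56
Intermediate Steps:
w = -1 (w = (½)*(-2) = -1)
B = -8 (B = -9 - 1*(-1) = -9 + 1 = -8)
B*((5 - 4)*(-3 - 4)) = -8*(5 - 4)*(-3 - 4) = -8*(-7) = 56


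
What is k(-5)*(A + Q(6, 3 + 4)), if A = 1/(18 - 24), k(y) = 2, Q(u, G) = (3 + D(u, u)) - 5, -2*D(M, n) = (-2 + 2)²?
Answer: -13/3 ≈ -4.3333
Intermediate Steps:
D(M, n) = 0 (D(M, n) = -(-2 + 2)²/2 = -½*0² = -½*0 = 0)
Q(u, G) = -2 (Q(u, G) = (3 + 0) - 5 = 3 - 5 = -2)
A = -⅙ (A = 1/(-6) = -⅙ ≈ -0.16667)
k(-5)*(A + Q(6, 3 + 4)) = 2*(-⅙ - 2) = 2*(-13/6) = -13/3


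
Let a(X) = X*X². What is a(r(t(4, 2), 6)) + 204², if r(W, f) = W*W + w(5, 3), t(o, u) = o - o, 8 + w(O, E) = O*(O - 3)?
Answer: 41624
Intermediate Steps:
w(O, E) = -8 + O*(-3 + O) (w(O, E) = -8 + O*(O - 3) = -8 + O*(-3 + O))
t(o, u) = 0
r(W, f) = 2 + W² (r(W, f) = W*W + (-8 + 5² - 3*5) = W² + (-8 + 25 - 15) = W² + 2 = 2 + W²)
a(X) = X³
a(r(t(4, 2), 6)) + 204² = (2 + 0²)³ + 204² = (2 + 0)³ + 41616 = 2³ + 41616 = 8 + 41616 = 41624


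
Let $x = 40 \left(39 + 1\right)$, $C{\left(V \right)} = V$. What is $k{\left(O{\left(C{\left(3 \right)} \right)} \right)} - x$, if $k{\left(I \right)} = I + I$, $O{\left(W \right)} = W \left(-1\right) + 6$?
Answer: $-1594$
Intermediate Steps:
$O{\left(W \right)} = 6 - W$ ($O{\left(W \right)} = - W + 6 = 6 - W$)
$x = 1600$ ($x = 40 \cdot 40 = 1600$)
$k{\left(I \right)} = 2 I$
$k{\left(O{\left(C{\left(3 \right)} \right)} \right)} - x = 2 \left(6 - 3\right) - 1600 = 2 \cdot 3 - 1600 = 6 - 1600 = -1594$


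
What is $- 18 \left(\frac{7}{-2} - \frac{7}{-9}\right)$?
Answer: $49$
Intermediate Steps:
$- 18 \left(\frac{7}{-2} - \frac{7}{-9}\right) = - 18 \left(7 \left(- \frac{1}{2}\right) - - \frac{7}{9}\right) = - 18 \left(- \frac{7}{2} + \frac{7}{9}\right) = \left(-18\right) \left(- \frac{49}{18}\right) = 49$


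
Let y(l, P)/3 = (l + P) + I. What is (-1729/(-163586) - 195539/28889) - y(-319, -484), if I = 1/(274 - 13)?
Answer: 987671588952977/411147727998 ≈ 2402.2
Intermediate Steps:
I = 1/261 ≈ 0.0038314
y(l, P) = 1/87 + 3*P + 3*l (y(l, P) = 3*((l + P) + 1/261) = 3*((P + l) + 1/261) = 3*(1/261 + P + l) = 1/87 + 3*P + 3*l)
(-1729/(-163586) - 195539/28889) - y(-319, -484) = (-1729/(-163586) - 195539/28889) - (1/87 + 3*(-484) + 3*(-319)) = (-1729*(-1/163586) - 195539*1/28889) - (1/87 - 1452 - 957) = (1729/163586 - 195539/28889) - 1*(-209582/87) = -31937493773/4725835954 + 209582/87 = 987671588952977/411147727998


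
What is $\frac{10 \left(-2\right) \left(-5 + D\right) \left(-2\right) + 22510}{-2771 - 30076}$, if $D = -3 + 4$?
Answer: $- \frac{7450}{10949} \approx -0.68043$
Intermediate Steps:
$D = 1$
$\frac{10 \left(-2\right) \left(-5 + D\right) \left(-2\right) + 22510}{-2771 - 30076} = \frac{10 \left(-2\right) \left(-5 + 1\right) \left(-2\right) + 22510}{-2771 - 30076} = \frac{- 20 \left(\left(-4\right) \left(-2\right)\right) + 22510}{-32847} = \left(\left(-20\right) 8 + 22510\right) \left(- \frac{1}{32847}\right) = \left(-160 + 22510\right) \left(- \frac{1}{32847}\right) = 22350 \left(- \frac{1}{32847}\right) = - \frac{7450}{10949}$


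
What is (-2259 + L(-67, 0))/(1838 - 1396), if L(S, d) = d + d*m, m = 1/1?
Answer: -2259/442 ≈ -5.1109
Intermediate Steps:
m = 1
L(S, d) = 2*d (L(S, d) = d + d*1 = d + d = 2*d)
(-2259 + L(-67, 0))/(1838 - 1396) = (-2259 + 2*0)/(1838 - 1396) = (-2259 + 0)/442 = -2259*1/442 = -2259/442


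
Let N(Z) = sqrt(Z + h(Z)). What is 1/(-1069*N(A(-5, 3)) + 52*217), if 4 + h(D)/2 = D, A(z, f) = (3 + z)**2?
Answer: 1/9146 ≈ 0.00010934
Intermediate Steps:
h(D) = -8 + 2*D
N(Z) = sqrt(-8 + 3*Z) (N(Z) = sqrt(Z + (-8 + 2*Z)) = sqrt(-8 + 3*Z))
1/(-1069*N(A(-5, 3)) + 52*217) = 1/(-1069*sqrt(-8 + 3*(3 - 5)**2) + 52*217) = 1/(-1069*sqrt(-8 + 3*(-2)**2) + 11284) = 1/(-1069*sqrt(-8 + 3*4) + 11284) = 1/(-1069*sqrt(-8 + 12) + 11284) = 1/(-1069*sqrt(4) + 11284) = 1/(-1069*2 + 11284) = 1/(-2138 + 11284) = 1/9146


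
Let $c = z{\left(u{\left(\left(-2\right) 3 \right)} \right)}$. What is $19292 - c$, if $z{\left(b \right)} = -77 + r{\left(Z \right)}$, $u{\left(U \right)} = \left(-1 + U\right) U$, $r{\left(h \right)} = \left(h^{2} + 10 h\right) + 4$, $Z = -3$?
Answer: $19386$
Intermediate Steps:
$r{\left(h \right)} = 4 + h^{2} + 10 h$
$u{\left(U \right)} = U \left(-1 + U\right)$
$z{\left(b \right)} = -94$ ($z{\left(b \right)} = -77 + \left(4 + \left(-3\right)^{2} + 10 \left(-3\right)\right) = -77 + \left(4 + 9 - 30\right) = -77 - 17 = -94$)
$c = -94$
$19292 - c = 19292 - -94 = 19292 + 94 = 19386$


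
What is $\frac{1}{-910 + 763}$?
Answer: $- \frac{1}{147} \approx -0.0068027$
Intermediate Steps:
$\frac{1}{-910 + 763} = \frac{1}{-147} = - \frac{1}{147}$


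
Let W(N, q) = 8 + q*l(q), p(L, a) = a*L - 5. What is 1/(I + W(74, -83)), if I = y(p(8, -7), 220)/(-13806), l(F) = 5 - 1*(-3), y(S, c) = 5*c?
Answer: -6903/4528918 ≈ -0.0015242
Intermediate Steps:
p(L, a) = -5 + L*a (p(L, a) = L*a - 5 = -5 + L*a)
l(F) = 8 (l(F) = 5 + 3 = 8)
W(N, q) = 8 + 8*q (W(N, q) = 8 + q*8 = 8 + 8*q)
I = -550/6903 (I = (5*220)/(-13806) = 1100*(-1/13806) = -550/6903 ≈ -0.079676)
1/(I + W(74, -83)) = 1/(-550/6903 + (8 + 8*(-83))) = 1/(-550/6903 + (8 - 664)) = 1/(-550/6903 - 656) = 1/(-4528918/6903) = -6903/4528918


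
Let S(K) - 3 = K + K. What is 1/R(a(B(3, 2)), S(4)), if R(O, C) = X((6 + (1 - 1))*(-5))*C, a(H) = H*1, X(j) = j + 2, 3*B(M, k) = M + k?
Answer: -1/308 ≈ -0.0032468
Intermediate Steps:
B(M, k) = M/3 + k/3 (B(M, k) = (M + k)/3 = M/3 + k/3)
X(j) = 2 + j
a(H) = H
S(K) = 3 + 2*K (S(K) = 3 + (K + K) = 3 + 2*K)
R(O, C) = -28*C (R(O, C) = (2 + (6 + (1 - 1))*(-5))*C = (2 + (6 + 0)*(-5))*C = (2 + 6*(-5))*C = (2 - 30)*C = -28*C)
1/R(a(B(3, 2)), S(4)) = 1/(-28*(3 + 2*4)) = 1/(-28*(3 + 8)) = 1/(-28*11) = 1/(-308) = -1/308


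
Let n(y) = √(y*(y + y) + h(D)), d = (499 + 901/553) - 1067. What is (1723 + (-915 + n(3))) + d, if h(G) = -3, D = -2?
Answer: 133621/553 + √15 ≈ 245.50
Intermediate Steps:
d = -313203/553 (d = (499 + 901*(1/553)) - 1067 = (499 + 901/553) - 1067 = 276848/553 - 1067 = -313203/553 ≈ -566.37)
n(y) = √(-3 + 2*y²) (n(y) = √(y*(y + y) - 3) = √(y*(2*y) - 3) = √(2*y² - 3) = √(-3 + 2*y²))
(1723 + (-915 + n(3))) + d = (1723 + (-915 + √(-3 + 2*3²))) - 313203/553 = (1723 + (-915 + √(-3 + 2*9))) - 313203/553 = (1723 + (-915 + √(-3 + 18))) - 313203/553 = (1723 + (-915 + √15)) - 313203/553 = (808 + √15) - 313203/553 = 133621/553 + √15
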